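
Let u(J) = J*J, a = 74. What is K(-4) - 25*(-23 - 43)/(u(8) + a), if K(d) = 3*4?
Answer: 551/23 ≈ 23.957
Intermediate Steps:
u(J) = J²
K(d) = 12
K(-4) - 25*(-23 - 43)/(u(8) + a) = 12 - 25*(-23 - 43)/(8² + 74) = 12 - (-1650)/(64 + 74) = 12 - (-1650)/138 = 12 - 25*(-11/23) = 12 + 275/23 = 551/23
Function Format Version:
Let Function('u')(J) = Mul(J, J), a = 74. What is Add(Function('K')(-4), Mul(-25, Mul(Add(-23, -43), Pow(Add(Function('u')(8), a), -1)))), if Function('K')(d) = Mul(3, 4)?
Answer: Rational(551, 23) ≈ 23.957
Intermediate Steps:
Function('u')(J) = Pow(J, 2)
Function('K')(d) = 12
Add(Function('K')(-4), Mul(-25, Mul(Add(-23, -43), Pow(Add(Function('u')(8), a), -1)))) = Add(12, Mul(-25, Mul(Add(-23, -43), Pow(Add(Pow(8, 2), 74), -1)))) = Add(12, Mul(-25, Mul(-66, Pow(Add(64, 74), -1)))) = Add(12, Mul(-25, Mul(-66, Pow(138, -1)))) = Add(12, Mul(-25, Mul(-66, Rational(1, 138)))) = Add(12, Mul(-25, Rational(-11, 23))) = Add(12, Rational(275, 23)) = Rational(551, 23)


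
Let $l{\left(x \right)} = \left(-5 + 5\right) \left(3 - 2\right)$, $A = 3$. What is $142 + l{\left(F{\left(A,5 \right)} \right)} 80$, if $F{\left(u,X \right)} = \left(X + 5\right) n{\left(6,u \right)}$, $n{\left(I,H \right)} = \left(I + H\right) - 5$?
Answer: $142$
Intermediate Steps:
$n{\left(I,H \right)} = -5 + H + I$ ($n{\left(I,H \right)} = \left(H + I\right) - 5 = -5 + H + I$)
$F{\left(u,X \right)} = \left(1 + u\right) \left(5 + X\right)$ ($F{\left(u,X \right)} = \left(X + 5\right) \left(-5 + u + 6\right) = \left(5 + X\right) \left(1 + u\right) = \left(1 + u\right) \left(5 + X\right)$)
$l{\left(x \right)} = 0$ ($l{\left(x \right)} = 0 \cdot 1 = 0$)
$142 + l{\left(F{\left(A,5 \right)} \right)} 80 = 142 + 0 \cdot 80 = 142 + 0 = 142$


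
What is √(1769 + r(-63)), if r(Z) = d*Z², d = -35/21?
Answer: I*√4846 ≈ 69.613*I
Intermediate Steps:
d = -5/3 (d = -35*1/21 = -5/3 ≈ -1.6667)
r(Z) = -5*Z²/3
√(1769 + r(-63)) = √(1769 - 5/3*(-63)²) = √(1769 - 5/3*3969) = √(1769 - 6615) = √(-4846) = I*√4846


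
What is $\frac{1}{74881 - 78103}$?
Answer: $- \frac{1}{3222} \approx -0.00031037$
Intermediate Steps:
$\frac{1}{74881 - 78103} = \frac{1}{-3222} = - \frac{1}{3222}$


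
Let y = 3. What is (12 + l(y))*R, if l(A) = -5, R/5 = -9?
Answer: -315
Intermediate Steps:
R = -45 (R = 5*(-9) = -45)
(12 + l(y))*R = (12 - 5)*(-45) = 7*(-45) = -315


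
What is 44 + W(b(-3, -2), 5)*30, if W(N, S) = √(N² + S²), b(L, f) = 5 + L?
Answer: 44 + 30*√29 ≈ 205.55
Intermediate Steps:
44 + W(b(-3, -2), 5)*30 = 44 + √((5 - 3)² + 5²)*30 = 44 + √(2² + 25)*30 = 44 + √(4 + 25)*30 = 44 + √29*30 = 44 + 30*√29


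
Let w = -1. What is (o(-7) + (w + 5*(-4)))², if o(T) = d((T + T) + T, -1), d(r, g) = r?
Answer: 1764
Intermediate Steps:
o(T) = 3*T (o(T) = (T + T) + T = 2*T + T = 3*T)
(o(-7) + (w + 5*(-4)))² = (3*(-7) + (-1 + 5*(-4)))² = (-21 + (-1 - 20))² = (-21 - 21)² = (-42)² = 1764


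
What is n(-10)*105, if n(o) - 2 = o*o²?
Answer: -104790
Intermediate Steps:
n(o) = 2 + o³ (n(o) = 2 + o*o² = 2 + o³)
n(-10)*105 = (2 + (-10)³)*105 = (2 - 1000)*105 = -998*105 = -104790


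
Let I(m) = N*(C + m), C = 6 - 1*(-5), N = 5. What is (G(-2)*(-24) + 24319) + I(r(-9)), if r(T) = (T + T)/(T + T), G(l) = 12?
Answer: 24091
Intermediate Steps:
C = 11 (C = 6 + 5 = 11)
r(T) = 1 (r(T) = (2*T)/((2*T)) = (2*T)*(1/(2*T)) = 1)
I(m) = 55 + 5*m (I(m) = 5*(11 + m) = 55 + 5*m)
(G(-2)*(-24) + 24319) + I(r(-9)) = (12*(-24) + 24319) + (55 + 5*1) = (-288 + 24319) + (55 + 5) = 24031 + 60 = 24091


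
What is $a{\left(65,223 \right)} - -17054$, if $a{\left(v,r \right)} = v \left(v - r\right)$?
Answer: $6784$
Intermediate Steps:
$a{\left(65,223 \right)} - -17054 = 65 \left(65 - 223\right) - -17054 = 65 \left(65 - 223\right) + 17054 = 65 \left(-158\right) + 17054 = -10270 + 17054 = 6784$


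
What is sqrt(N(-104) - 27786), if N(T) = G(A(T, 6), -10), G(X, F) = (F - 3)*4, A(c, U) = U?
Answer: I*sqrt(27838) ≈ 166.85*I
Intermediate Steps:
G(X, F) = -12 + 4*F (G(X, F) = (-3 + F)*4 = -12 + 4*F)
N(T) = -52 (N(T) = -12 + 4*(-10) = -12 - 40 = -52)
sqrt(N(-104) - 27786) = sqrt(-52 - 27786) = sqrt(-27838) = I*sqrt(27838)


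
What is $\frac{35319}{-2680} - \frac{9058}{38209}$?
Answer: $- \frac{1373779111}{102400120} \approx -13.416$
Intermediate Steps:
$\frac{35319}{-2680} - \frac{9058}{38209} = 35319 \left(- \frac{1}{2680}\right) - \frac{9058}{38209} = - \frac{35319}{2680} - \frac{9058}{38209} = - \frac{1373779111}{102400120}$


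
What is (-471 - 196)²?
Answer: 444889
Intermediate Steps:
(-471 - 196)² = (-667)² = 444889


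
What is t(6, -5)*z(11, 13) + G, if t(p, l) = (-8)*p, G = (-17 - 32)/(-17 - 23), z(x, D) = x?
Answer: -21071/40 ≈ -526.78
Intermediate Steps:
G = 49/40 (G = -49/(-40) = -49*(-1/40) = 49/40 ≈ 1.2250)
t(p, l) = -8*p (t(p, l) = (-4*2)*p = -8*p)
t(6, -5)*z(11, 13) + G = -8*6*11 + 49/40 = -48*11 + 49/40 = -528 + 49/40 = -21071/40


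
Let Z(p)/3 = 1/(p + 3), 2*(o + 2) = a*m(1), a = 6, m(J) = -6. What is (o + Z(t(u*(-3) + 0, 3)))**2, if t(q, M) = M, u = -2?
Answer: 1521/4 ≈ 380.25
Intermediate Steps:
o = -20 (o = -2 + (6*(-6))/2 = -2 + (1/2)*(-36) = -2 - 18 = -20)
Z(p) = 3/(3 + p) (Z(p) = 3/(p + 3) = 3/(3 + p))
(o + Z(t(u*(-3) + 0, 3)))**2 = (-20 + 3/(3 + 3))**2 = (-20 + 3/6)**2 = (-20 + 3*(1/6))**2 = (-20 + 1/2)**2 = (-39/2)**2 = 1521/4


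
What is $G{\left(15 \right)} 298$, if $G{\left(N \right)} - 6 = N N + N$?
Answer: $73308$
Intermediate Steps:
$G{\left(N \right)} = 6 + N + N^{2}$ ($G{\left(N \right)} = 6 + \left(N N + N\right) = 6 + \left(N^{2} + N\right) = 6 + \left(N + N^{2}\right) = 6 + N + N^{2}$)
$G{\left(15 \right)} 298 = \left(6 + 15 + 15^{2}\right) 298 = \left(6 + 15 + 225\right) 298 = 246 \cdot 298 = 73308$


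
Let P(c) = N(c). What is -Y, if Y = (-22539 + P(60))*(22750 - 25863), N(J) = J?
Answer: -69977127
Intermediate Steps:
P(c) = c
Y = 69977127 (Y = (-22539 + 60)*(22750 - 25863) = -22479*(-3113) = 69977127)
-Y = -1*69977127 = -69977127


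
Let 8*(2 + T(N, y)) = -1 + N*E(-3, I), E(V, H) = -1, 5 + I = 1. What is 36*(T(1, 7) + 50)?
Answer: 1719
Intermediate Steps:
I = -4 (I = -5 + 1 = -4)
T(N, y) = -17/8 - N/8 (T(N, y) = -2 + (-1 + N*(-1))/8 = -2 + (-1 - N)/8 = -2 + (-1/8 - N/8) = -17/8 - N/8)
36*(T(1, 7) + 50) = 36*((-17/8 - 1/8*1) + 50) = 36*((-17/8 - 1/8) + 50) = 36*(-9/4 + 50) = 36*(191/4) = 1719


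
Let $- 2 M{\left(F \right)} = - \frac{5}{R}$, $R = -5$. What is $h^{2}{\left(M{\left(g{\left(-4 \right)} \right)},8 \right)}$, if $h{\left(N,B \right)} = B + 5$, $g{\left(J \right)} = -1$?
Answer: $169$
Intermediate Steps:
$M{\left(F \right)} = - \frac{1}{2}$ ($M{\left(F \right)} = - \frac{\left(-5\right) \frac{1}{-5}}{2} = - \frac{\left(-5\right) \left(- \frac{1}{5}\right)}{2} = \left(- \frac{1}{2}\right) 1 = - \frac{1}{2}$)
$h{\left(N,B \right)} = 5 + B$
$h^{2}{\left(M{\left(g{\left(-4 \right)} \right)},8 \right)} = \left(5 + 8\right)^{2} = 13^{2} = 169$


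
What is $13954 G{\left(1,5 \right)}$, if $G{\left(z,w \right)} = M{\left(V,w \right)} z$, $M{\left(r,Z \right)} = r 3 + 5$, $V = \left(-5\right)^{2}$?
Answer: $1116320$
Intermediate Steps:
$V = 25$
$M{\left(r,Z \right)} = 5 + 3 r$ ($M{\left(r,Z \right)} = 3 r + 5 = 5 + 3 r$)
$G{\left(z,w \right)} = 80 z$ ($G{\left(z,w \right)} = \left(5 + 3 \cdot 25\right) z = \left(5 + 75\right) z = 80 z$)
$13954 G{\left(1,5 \right)} = 13954 \cdot 80 \cdot 1 = 13954 \cdot 80 = 1116320$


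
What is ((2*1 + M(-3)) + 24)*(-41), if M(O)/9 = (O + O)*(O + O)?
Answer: -14350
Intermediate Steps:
M(O) = 36*O**2 (M(O) = 9*((O + O)*(O + O)) = 9*((2*O)*(2*O)) = 9*(4*O**2) = 36*O**2)
((2*1 + M(-3)) + 24)*(-41) = ((2*1 + 36*(-3)**2) + 24)*(-41) = ((2 + 36*9) + 24)*(-41) = ((2 + 324) + 24)*(-41) = (326 + 24)*(-41) = 350*(-41) = -14350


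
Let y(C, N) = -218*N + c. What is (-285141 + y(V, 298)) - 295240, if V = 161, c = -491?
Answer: -645836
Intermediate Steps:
y(C, N) = -491 - 218*N (y(C, N) = -218*N - 491 = -491 - 218*N)
(-285141 + y(V, 298)) - 295240 = (-285141 + (-491 - 218*298)) - 295240 = (-285141 + (-491 - 64964)) - 295240 = (-285141 - 65455) - 295240 = -350596 - 295240 = -645836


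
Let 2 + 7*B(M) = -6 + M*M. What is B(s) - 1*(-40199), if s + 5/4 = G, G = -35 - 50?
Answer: 4621185/112 ≈ 41261.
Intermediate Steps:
G = -85
s = -345/4 (s = -5/4 - 85 = -345/4 ≈ -86.250)
B(M) = -8/7 + M²/7 (B(M) = -2/7 + (-6 + M*M)/7 = -2/7 + (-6 + M²)/7 = -2/7 + (-6/7 + M²/7) = -8/7 + M²/7)
B(s) - 1*(-40199) = (-8/7 + (-345/4)²/7) - 1*(-40199) = (-8/7 + (⅐)*(119025/16)) + 40199 = (-8/7 + 119025/112) + 40199 = 118897/112 + 40199 = 4621185/112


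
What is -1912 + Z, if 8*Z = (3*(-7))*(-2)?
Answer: -7627/4 ≈ -1906.8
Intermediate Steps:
Z = 21/4 (Z = ((3*(-7))*(-2))/8 = (-21*(-2))/8 = (1/8)*42 = 21/4 ≈ 5.2500)
-1912 + Z = -1912 + 21/4 = -7627/4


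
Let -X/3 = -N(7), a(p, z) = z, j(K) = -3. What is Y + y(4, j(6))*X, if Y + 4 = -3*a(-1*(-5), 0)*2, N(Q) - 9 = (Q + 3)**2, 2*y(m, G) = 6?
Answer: 977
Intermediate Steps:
y(m, G) = 3 (y(m, G) = (1/2)*6 = 3)
N(Q) = 9 + (3 + Q)**2 (N(Q) = 9 + (Q + 3)**2 = 9 + (3 + Q)**2)
X = 327 (X = -(-3)*(9 + (3 + 7)**2) = -(-3)*(9 + 10**2) = -(-3)*(9 + 100) = -(-3)*109 = -3*(-109) = 327)
Y = -4 (Y = -4 - 3*0*2 = -4 + 0*2 = -4 + 0 = -4)
Y + y(4, j(6))*X = -4 + 3*327 = -4 + 981 = 977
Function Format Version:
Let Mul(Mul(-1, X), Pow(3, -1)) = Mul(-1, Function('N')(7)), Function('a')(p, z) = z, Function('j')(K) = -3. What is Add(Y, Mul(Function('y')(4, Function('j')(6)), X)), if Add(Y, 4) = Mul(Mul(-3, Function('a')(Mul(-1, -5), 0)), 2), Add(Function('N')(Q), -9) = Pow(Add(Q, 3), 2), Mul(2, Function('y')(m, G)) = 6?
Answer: 977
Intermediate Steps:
Function('y')(m, G) = 3 (Function('y')(m, G) = Mul(Rational(1, 2), 6) = 3)
Function('N')(Q) = Add(9, Pow(Add(3, Q), 2)) (Function('N')(Q) = Add(9, Pow(Add(Q, 3), 2)) = Add(9, Pow(Add(3, Q), 2)))
X = 327 (X = Mul(-3, Mul(-1, Add(9, Pow(Add(3, 7), 2)))) = Mul(-3, Mul(-1, Add(9, Pow(10, 2)))) = Mul(-3, Mul(-1, Add(9, 100))) = Mul(-3, Mul(-1, 109)) = Mul(-3, -109) = 327)
Y = -4 (Y = Add(-4, Mul(Mul(-3, 0), 2)) = Add(-4, Mul(0, 2)) = Add(-4, 0) = -4)
Add(Y, Mul(Function('y')(4, Function('j')(6)), X)) = Add(-4, Mul(3, 327)) = Add(-4, 981) = 977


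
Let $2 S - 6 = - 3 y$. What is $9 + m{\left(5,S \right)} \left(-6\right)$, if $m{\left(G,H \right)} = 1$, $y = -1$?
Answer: $3$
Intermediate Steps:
$S = \frac{9}{2}$ ($S = 3 + \frac{\left(-3\right) \left(-1\right)}{2} = 3 + \frac{1}{2} \cdot 3 = 3 + \frac{3}{2} = \frac{9}{2} \approx 4.5$)
$9 + m{\left(5,S \right)} \left(-6\right) = 9 + 1 \left(-6\right) = 9 - 6 = 3$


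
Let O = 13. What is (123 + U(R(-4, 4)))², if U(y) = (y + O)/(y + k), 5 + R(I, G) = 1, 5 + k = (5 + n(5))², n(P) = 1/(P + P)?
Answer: 545082409/35721 ≈ 15259.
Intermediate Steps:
n(P) = 1/(2*P)
k = 2101/100 (k = -5 + (5 + (½)/5)² = -5 + (5 + (½)*(⅕))² = -5 + (5 + ⅒)² = -5 + (51/10)² = -5 + 2601/100 = 2101/100 ≈ 21.010)
R(I, G) = -4 (R(I, G) = -5 + 1 = -4)
U(y) = (13 + y)/(2101/100 + y) (U(y) = (y + 13)/(y + 2101/100) = (13 + y)/(2101/100 + y))
(123 + U(R(-4, 4)))² = (123 + 100*(13 - 4)/(2101 + 100*(-4)))² = (123 + 100*9/(2101 - 400))² = (123 + 100*9/1701)² = (123 + 100*(1/1701)*9)² = (123 + 100/189)² = (23347/189)² = 545082409/35721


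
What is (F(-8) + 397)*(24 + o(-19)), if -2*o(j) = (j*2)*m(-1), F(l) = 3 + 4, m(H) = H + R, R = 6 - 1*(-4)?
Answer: 78780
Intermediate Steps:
R = 10 (R = 6 + 4 = 10)
m(H) = 10 + H (m(H) = H + 10 = 10 + H)
F(l) = 7
o(j) = -9*j (o(j) = -j*2*(10 - 1)/2 = -2*j*9/2 = -9*j)
(F(-8) + 397)*(24 + o(-19)) = (7 + 397)*(24 - 9*(-19)) = 404*(24 + 171) = 404*195 = 78780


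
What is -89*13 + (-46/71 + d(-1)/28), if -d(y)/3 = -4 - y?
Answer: -2300765/1988 ≈ -1157.3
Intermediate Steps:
d(y) = 12 + 3*y (d(y) = -3*(-4 - y) = 12 + 3*y)
-89*13 + (-46/71 + d(-1)/28) = -89*13 + (-46/71 + (12 + 3*(-1))/28) = -1157 + (-46*1/71 + (12 - 3)*(1/28)) = -1157 + (-46/71 + 9*(1/28)) = -1157 + (-46/71 + 9/28) = -1157 - 649/1988 = -2300765/1988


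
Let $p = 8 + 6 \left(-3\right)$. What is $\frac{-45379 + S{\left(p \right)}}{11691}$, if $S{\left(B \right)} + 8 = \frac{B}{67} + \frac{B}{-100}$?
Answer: $- \frac{10136441}{2610990} \approx -3.8822$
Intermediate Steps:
$p = -10$ ($p = 8 - 18 = -10$)
$S{\left(B \right)} = -8 + \frac{33 B}{6700}$ ($S{\left(B \right)} = -8 + \left(\frac{B}{67} + \frac{B}{-100}\right) = -8 + \left(B \frac{1}{67} + B \left(- \frac{1}{100}\right)\right) = -8 + \left(\frac{B}{67} - \frac{B}{100}\right) = -8 + \frac{33 B}{6700}$)
$\frac{-45379 + S{\left(p \right)}}{11691} = \frac{-45379 + \left(-8 + \frac{33}{6700} \left(-10\right)\right)}{11691} = \left(-45379 - \frac{5393}{670}\right) \frac{1}{11691} = \left(- \frac{30409323}{670}\right) \frac{1}{11691} = - \frac{10136441}{2610990}$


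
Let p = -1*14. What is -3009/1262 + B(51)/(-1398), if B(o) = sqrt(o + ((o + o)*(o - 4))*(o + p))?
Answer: -3009/1262 - 7*sqrt(3621)/1398 ≈ -2.6856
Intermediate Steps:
p = -14
B(o) = sqrt(o + 2*o*(-14 + o)*(-4 + o)) (B(o) = sqrt(o + ((o + o)*(o - 4))*(o - 14)) = sqrt(o + ((2*o)*(-4 + o))*(-14 + o)) = sqrt(o + (2*o*(-4 + o))*(-14 + o)) = sqrt(o + 2*o*(-14 + o)*(-4 + o)))
-3009/1262 + B(51)/(-1398) = -3009/1262 + sqrt(51*(113 - 36*51 + 2*51**2))/(-1398) = -3009*1/1262 + sqrt(51*(113 - 1836 + 2*2601))*(-1/1398) = -3009/1262 + sqrt(51*(113 - 1836 + 5202))*(-1/1398) = -3009/1262 + sqrt(51*3479)*(-1/1398) = -3009/1262 + sqrt(177429)*(-1/1398) = -3009/1262 + (7*sqrt(3621))*(-1/1398) = -3009/1262 - 7*sqrt(3621)/1398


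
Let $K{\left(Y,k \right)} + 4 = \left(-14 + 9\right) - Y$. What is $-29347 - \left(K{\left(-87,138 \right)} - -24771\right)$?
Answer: $-54196$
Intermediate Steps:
$K{\left(Y,k \right)} = -9 - Y$ ($K{\left(Y,k \right)} = -4 - \left(5 + Y\right) = -9 - Y$)
$-29347 - \left(K{\left(-87,138 \right)} - -24771\right) = -29347 - \left(\left(-9 - -87\right) - -24771\right) = -29347 - \left(\left(-9 + 87\right) + 24771\right) = -29347 - \left(78 + 24771\right) = -29347 - 24849 = -54196$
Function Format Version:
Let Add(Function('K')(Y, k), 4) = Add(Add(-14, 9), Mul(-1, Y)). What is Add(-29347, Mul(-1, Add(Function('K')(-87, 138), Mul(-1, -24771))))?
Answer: -54196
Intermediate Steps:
Function('K')(Y, k) = Add(-9, Mul(-1, Y)) (Function('K')(Y, k) = Add(-4, Add(Add(-14, 9), Mul(-1, Y))) = Add(-4, Add(-5, Mul(-1, Y))) = Add(-9, Mul(-1, Y)))
Add(-29347, Mul(-1, Add(Function('K')(-87, 138), Mul(-1, -24771)))) = Add(-29347, Mul(-1, Add(Add(-9, Mul(-1, -87)), Mul(-1, -24771)))) = Add(-29347, Mul(-1, Add(Add(-9, 87), 24771))) = Add(-29347, Mul(-1, Add(78, 24771))) = Add(-29347, Mul(-1, 24849)) = Add(-29347, -24849) = -54196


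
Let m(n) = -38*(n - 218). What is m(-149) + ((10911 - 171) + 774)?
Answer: 25460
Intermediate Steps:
m(n) = 8284 - 38*n (m(n) = -38*(-218 + n) = 8284 - 38*n)
m(-149) + ((10911 - 171) + 774) = (8284 - 38*(-149)) + ((10911 - 171) + 774) = (8284 + 5662) + (10740 + 774) = 13946 + 11514 = 25460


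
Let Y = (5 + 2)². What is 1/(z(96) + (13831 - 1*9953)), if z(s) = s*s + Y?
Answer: 1/13143 ≈ 7.6086e-5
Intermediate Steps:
Y = 49 (Y = 7² = 49)
z(s) = 49 + s² (z(s) = s*s + 49 = s² + 49 = 49 + s²)
1/(z(96) + (13831 - 1*9953)) = 1/((49 + 96²) + (13831 - 1*9953)) = 1/((49 + 9216) + (13831 - 9953)) = 1/(9265 + 3878) = 1/13143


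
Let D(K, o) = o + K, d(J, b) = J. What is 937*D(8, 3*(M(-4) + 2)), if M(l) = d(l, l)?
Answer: 1874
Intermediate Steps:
M(l) = l
D(K, o) = K + o
937*D(8, 3*(M(-4) + 2)) = 937*(8 + 3*(-4 + 2)) = 937*(8 + 3*(-2)) = 937*(8 - 6) = 937*2 = 1874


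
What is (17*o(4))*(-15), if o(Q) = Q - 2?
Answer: -510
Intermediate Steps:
o(Q) = -2 + Q
(17*o(4))*(-15) = (17*(-2 + 4))*(-15) = (17*2)*(-15) = 34*(-15) = -510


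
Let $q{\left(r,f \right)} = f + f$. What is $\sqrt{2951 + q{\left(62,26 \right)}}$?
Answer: $\sqrt{3003} \approx 54.8$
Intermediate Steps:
$q{\left(r,f \right)} = 2 f$
$\sqrt{2951 + q{\left(62,26 \right)}} = \sqrt{2951 + 2 \cdot 26} = \sqrt{2951 + 52} = \sqrt{3003}$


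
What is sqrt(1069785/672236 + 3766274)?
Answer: sqrt(425496152195700491)/336118 ≈ 1940.7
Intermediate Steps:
sqrt(1069785/672236 + 3766274) = sqrt(2531826038449/672236) = sqrt(425496152195700491)/336118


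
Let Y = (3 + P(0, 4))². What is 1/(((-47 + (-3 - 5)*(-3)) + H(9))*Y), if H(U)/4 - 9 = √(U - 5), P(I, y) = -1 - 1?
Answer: 1/21 ≈ 0.047619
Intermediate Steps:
P(I, y) = -2
H(U) = 36 + 4*√(-5 + U) (H(U) = 36 + 4*√(U - 5) = 36 + 4*√(-5 + U))
Y = 1 (Y = (3 - 2)² = 1² = 1)
1/(((-47 + (-3 - 5)*(-3)) + H(9))*Y) = 1/(((-47 + (-3 - 5)*(-3)) + (36 + 4*√(-5 + 9)))*1) = 1/(((-47 - 8*(-3)) + (36 + 4*√4))*1) = 1/(((-47 + 24) + (36 + 4*2))*1) = 1/((-23 + (36 + 8))*1) = 1/((-23 + 44)*1) = 1/(21*1) = 1/21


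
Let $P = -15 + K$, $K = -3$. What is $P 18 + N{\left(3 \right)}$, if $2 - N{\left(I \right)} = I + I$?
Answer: $-328$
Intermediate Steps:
$N{\left(I \right)} = 2 - 2 I$ ($N{\left(I \right)} = 2 - \left(I + I\right) = 2 - 2 I$)
$P = -18$ ($P = -15 - 3 = -18$)
$P 18 + N{\left(3 \right)} = \left(-18\right) 18 + \left(2 - 6\right) = -324 + \left(2 - 6\right) = -324 - 4 = -328$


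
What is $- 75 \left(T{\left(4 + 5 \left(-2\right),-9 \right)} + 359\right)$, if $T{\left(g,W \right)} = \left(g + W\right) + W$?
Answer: $-25125$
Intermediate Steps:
$T{\left(g,W \right)} = g + 2 W$ ($T{\left(g,W \right)} = \left(W + g\right) + W = g + 2 W$)
$- 75 \left(T{\left(4 + 5 \left(-2\right),-9 \right)} + 359\right) = - 75 \left(\left(\left(4 + 5 \left(-2\right)\right) + 2 \left(-9\right)\right) + 359\right) = - 75 \left(\left(\left(4 - 10\right) - 18\right) + 359\right) = - 75 \left(\left(-6 - 18\right) + 359\right) = - 75 \left(-24 + 359\right) = \left(-75\right) 335 = -25125$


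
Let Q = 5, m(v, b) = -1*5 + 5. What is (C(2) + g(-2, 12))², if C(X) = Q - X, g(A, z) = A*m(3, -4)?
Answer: 9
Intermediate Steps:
m(v, b) = 0 (m(v, b) = -5 + 5 = 0)
g(A, z) = 0 (g(A, z) = A*0 = 0)
C(X) = 5 - X
(C(2) + g(-2, 12))² = ((5 - 1*2) + 0)² = ((5 - 2) + 0)² = (3 + 0)² = 3² = 9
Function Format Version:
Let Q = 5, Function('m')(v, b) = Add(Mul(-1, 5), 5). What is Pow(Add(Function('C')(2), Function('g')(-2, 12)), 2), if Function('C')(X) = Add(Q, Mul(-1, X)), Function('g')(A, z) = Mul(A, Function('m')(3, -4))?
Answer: 9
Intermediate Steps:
Function('m')(v, b) = 0 (Function('m')(v, b) = Add(-5, 5) = 0)
Function('g')(A, z) = 0 (Function('g')(A, z) = Mul(A, 0) = 0)
Function('C')(X) = Add(5, Mul(-1, X))
Pow(Add(Function('C')(2), Function('g')(-2, 12)), 2) = Pow(Add(Add(5, Mul(-1, 2)), 0), 2) = Pow(Add(Add(5, -2), 0), 2) = Pow(Add(3, 0), 2) = Pow(3, 2) = 9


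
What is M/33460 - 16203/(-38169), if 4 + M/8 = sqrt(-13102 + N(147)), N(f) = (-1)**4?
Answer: 45077581/106427895 + 2*I*sqrt(13101)/8365 ≈ 0.42355 + 0.027366*I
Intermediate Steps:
N(f) = 1
M = -32 + 8*I*sqrt(13101) (M = -32 + 8*sqrt(-13102 + 1) = -32 + 8*sqrt(-13101) = -32 + 8*(I*sqrt(13101)) = -32 + 8*I*sqrt(13101) ≈ -32.0 + 915.68*I)
M/33460 - 16203/(-38169) = (-32 + 8*I*sqrt(13101))/33460 - 16203/(-38169) = (-32 + 8*I*sqrt(13101))*(1/33460) - 16203*(-1/38169) = (-8/8365 + 2*I*sqrt(13101)/8365) + 5401/12723 = 45077581/106427895 + 2*I*sqrt(13101)/8365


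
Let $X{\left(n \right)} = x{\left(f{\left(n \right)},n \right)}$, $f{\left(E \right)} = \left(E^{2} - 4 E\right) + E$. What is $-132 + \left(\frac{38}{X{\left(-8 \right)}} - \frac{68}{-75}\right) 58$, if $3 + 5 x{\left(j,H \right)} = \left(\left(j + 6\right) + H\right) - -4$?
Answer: $\frac{3544}{75} \approx 47.253$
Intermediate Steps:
$f{\left(E \right)} = E^{2} - 3 E$
$x{\left(j,H \right)} = \frac{7}{5} + \frac{H}{5} + \frac{j}{5}$ ($x{\left(j,H \right)} = - \frac{3}{5} + \frac{\left(\left(j + 6\right) + H\right) - -4}{5} = - \frac{3}{5} + \frac{\left(\left(6 + j\right) + H\right) + 4}{5} = - \frac{3}{5} + \frac{\left(6 + H + j\right) + 4}{5} = - \frac{3}{5} + \frac{10 + H + j}{5} = - \frac{3}{5} + \left(2 + \frac{H}{5} + \frac{j}{5}\right) = \frac{7}{5} + \frac{H}{5} + \frac{j}{5}$)
$X{\left(n \right)} = \frac{7}{5} + \frac{n}{5} + \frac{n \left(-3 + n\right)}{5}$
$-132 + \left(\frac{38}{X{\left(-8 \right)}} - \frac{68}{-75}\right) 58 = -132 + \left(\frac{38}{\frac{7}{5} + \frac{1}{5} \left(-8\right) + \frac{1}{5} \left(-8\right) \left(-3 - 8\right)} - \frac{68}{-75}\right) 58 = -132 + \left(\frac{38}{\frac{7}{5} - \frac{8}{5} + \frac{1}{5} \left(-8\right) \left(-11\right)} - - \frac{68}{75}\right) 58 = -132 + \left(\frac{38}{\frac{7}{5} - \frac{8}{5} + \frac{88}{5}} + \frac{68}{75}\right) 58 = -132 + \left(\frac{38}{\frac{87}{5}} + \frac{68}{75}\right) 58 = -132 + \left(38 \cdot \frac{5}{87} + \frac{68}{75}\right) 58 = -132 + \left(\frac{190}{87} + \frac{68}{75}\right) 58 = -132 + \frac{6722}{2175} \cdot 58 = -132 + \frac{13444}{75} = \frac{3544}{75}$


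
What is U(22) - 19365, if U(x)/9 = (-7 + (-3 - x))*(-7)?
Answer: -17349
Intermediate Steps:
U(x) = 630 + 63*x (U(x) = 9*((-7 + (-3 - x))*(-7)) = 9*((-10 - x)*(-7)) = 9*(70 + 7*x) = 630 + 63*x)
U(22) - 19365 = (630 + 63*22) - 19365 = (630 + 1386) - 19365 = 2016 - 19365 = -17349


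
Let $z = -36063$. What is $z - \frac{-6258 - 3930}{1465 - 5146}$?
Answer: $- \frac{14750899}{409} \approx -36066.0$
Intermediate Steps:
$z - \frac{-6258 - 3930}{1465 - 5146} = -36063 - \frac{-6258 - 3930}{1465 - 5146} = -36063 - - \frac{10188}{-3681} = -36063 - \left(-10188\right) \left(- \frac{1}{3681}\right) = -36063 - \frac{1132}{409} = - \frac{14750899}{409}$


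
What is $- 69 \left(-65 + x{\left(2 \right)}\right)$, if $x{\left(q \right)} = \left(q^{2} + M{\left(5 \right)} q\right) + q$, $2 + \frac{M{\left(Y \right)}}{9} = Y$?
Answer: $345$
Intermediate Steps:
$M{\left(Y \right)} = -18 + 9 Y$
$x{\left(q \right)} = q^{2} + 28 q$ ($x{\left(q \right)} = \left(q^{2} + \left(-18 + 9 \cdot 5\right) q\right) + q = \left(q^{2} + \left(-18 + 45\right) q\right) + q = \left(q^{2} + 27 q\right) + q = q^{2} + 28 q$)
$- 69 \left(-65 + x{\left(2 \right)}\right) = - 69 \left(-65 + 2 \left(28 + 2\right)\right) = - 69 \left(-65 + 2 \cdot 30\right) = - 69 \left(-65 + 60\right) = \left(-69\right) \left(-5\right) = 345$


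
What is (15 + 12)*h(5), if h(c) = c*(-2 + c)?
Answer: 405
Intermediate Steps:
(15 + 12)*h(5) = (15 + 12)*(5*(-2 + 5)) = 27*(5*3) = 27*15 = 405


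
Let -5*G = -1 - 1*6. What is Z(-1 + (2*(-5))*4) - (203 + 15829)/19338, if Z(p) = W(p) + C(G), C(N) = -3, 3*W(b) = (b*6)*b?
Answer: 10823385/3223 ≈ 3358.2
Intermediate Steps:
G = 7/5 (G = -(-1 - 1*6)/5 = -(-1 - 6)/5 = -1/5*(-7) = 7/5 ≈ 1.4000)
W(b) = 2*b**2 (W(b) = ((b*6)*b)/3 = ((6*b)*b)/3 = (6*b**2)/3 = 2*b**2)
Z(p) = -3 + 2*p**2 (Z(p) = 2*p**2 - 3 = -3 + 2*p**2)
Z(-1 + (2*(-5))*4) - (203 + 15829)/19338 = (-3 + 2*(-1 + (2*(-5))*4)**2) - (203 + 15829)/19338 = (-3 + 2*(-1 - 10*4)**2) - 16032/19338 = (-3 + 2*(-1 - 40)**2) - 1*2672/3223 = (-3 + 2*(-41)**2) - 2672/3223 = (-3 + 2*1681) - 2672/3223 = (-3 + 3362) - 2672/3223 = 3359 - 2672/3223 = 10823385/3223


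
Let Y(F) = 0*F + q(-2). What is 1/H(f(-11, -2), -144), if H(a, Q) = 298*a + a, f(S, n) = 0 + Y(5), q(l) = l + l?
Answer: -1/1196 ≈ -0.00083612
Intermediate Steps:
q(l) = 2*l
Y(F) = -4 (Y(F) = 0*F + 2*(-2) = 0 - 4 = -4)
f(S, n) = -4 (f(S, n) = 0 - 4 = -4)
H(a, Q) = 299*a
1/H(f(-11, -2), -144) = 1/(299*(-4)) = 1/(-1196) = -1/1196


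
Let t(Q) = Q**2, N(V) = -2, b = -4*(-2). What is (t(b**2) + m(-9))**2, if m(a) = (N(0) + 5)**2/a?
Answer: 16769025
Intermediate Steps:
b = 8
m(a) = 9/a (m(a) = (-2 + 5)**2/a = 3**2/a = 9/a)
(t(b**2) + m(-9))**2 = ((8**2)**2 + 9/(-9))**2 = (64**2 + 9*(-1/9))**2 = (4096 - 1)**2 = 4095**2 = 16769025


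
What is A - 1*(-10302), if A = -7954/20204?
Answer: 104066827/10102 ≈ 10302.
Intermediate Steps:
A = -3977/10102 (A = -7954*1/20204 = -3977/10102 ≈ -0.39368)
A - 1*(-10302) = -3977/10102 - 1*(-10302) = -3977/10102 + 10302 = 104066827/10102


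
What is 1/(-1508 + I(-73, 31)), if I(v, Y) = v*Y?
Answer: -1/3771 ≈ -0.00026518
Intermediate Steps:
I(v, Y) = Y*v
1/(-1508 + I(-73, 31)) = 1/(-1508 + 31*(-73)) = 1/(-1508 - 2263) = 1/(-3771) = -1/3771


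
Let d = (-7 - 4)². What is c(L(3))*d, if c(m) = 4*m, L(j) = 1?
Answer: 484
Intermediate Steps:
d = 121 (d = (-11)² = 121)
c(L(3))*d = (4*1)*121 = 4*121 = 484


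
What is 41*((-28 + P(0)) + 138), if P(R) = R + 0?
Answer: 4510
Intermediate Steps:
P(R) = R
41*((-28 + P(0)) + 138) = 41*((-28 + 0) + 138) = 41*(-28 + 138) = 41*110 = 4510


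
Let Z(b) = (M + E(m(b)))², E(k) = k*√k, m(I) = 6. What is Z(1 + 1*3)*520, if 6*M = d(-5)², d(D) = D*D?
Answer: 51792130/9 + 650000*√6 ≈ 7.3468e+6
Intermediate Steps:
d(D) = D²
E(k) = k^(3/2)
M = 625/6 (M = ((-5)²)²/6 = (⅙)*25² = (⅙)*625 = 625/6 ≈ 104.17)
Z(b) = (625/6 + 6*√6)² (Z(b) = (625/6 + 6^(3/2))² = (625/6 + 6*√6)²)
Z(1 + 1*3)*520 = (398401/36 + 1250*√6)*520 = 51792130/9 + 650000*√6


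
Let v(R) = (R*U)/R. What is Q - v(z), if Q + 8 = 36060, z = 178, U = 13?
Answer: 36039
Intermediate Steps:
Q = 36052 (Q = -8 + 36060 = 36052)
v(R) = 13 (v(R) = (R*13)/R = (13*R)/R = 13)
Q - v(z) = 36052 - 1*13 = 36052 - 13 = 36039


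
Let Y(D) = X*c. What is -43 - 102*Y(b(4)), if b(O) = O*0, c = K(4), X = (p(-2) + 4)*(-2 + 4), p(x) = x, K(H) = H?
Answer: -1675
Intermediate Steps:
X = 4 (X = (-2 + 4)*(-2 + 4) = 2*2 = 4)
c = 4
b(O) = 0
Y(D) = 16 (Y(D) = 4*4 = 16)
-43 - 102*Y(b(4)) = -43 - 102*16 = -43 - 1632 = -1675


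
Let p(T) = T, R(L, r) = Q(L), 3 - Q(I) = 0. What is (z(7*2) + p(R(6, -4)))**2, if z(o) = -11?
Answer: 64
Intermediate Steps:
Q(I) = 3 (Q(I) = 3 - 1*0 = 3 + 0 = 3)
R(L, r) = 3
(z(7*2) + p(R(6, -4)))**2 = (-11 + 3)**2 = (-8)**2 = 64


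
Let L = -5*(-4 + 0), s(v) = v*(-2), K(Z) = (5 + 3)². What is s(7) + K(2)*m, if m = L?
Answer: 1266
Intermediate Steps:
K(Z) = 64 (K(Z) = 8² = 64)
s(v) = -2*v
L = 20 (L = -5*(-4) = 20)
m = 20
s(7) + K(2)*m = -2*7 + 64*20 = -14 + 1280 = 1266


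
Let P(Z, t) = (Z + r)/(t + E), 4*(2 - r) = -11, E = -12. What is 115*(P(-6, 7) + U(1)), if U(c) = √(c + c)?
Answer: 115/4 + 115*√2 ≈ 191.38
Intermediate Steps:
r = 19/4 (r = 2 - ¼*(-11) = 2 + 11/4 = 19/4 ≈ 4.7500)
P(Z, t) = (19/4 + Z)/(-12 + t) (P(Z, t) = (Z + 19/4)/(t - 12) = (19/4 + Z)/(-12 + t))
U(c) = √2*√c (U(c) = √(2*c) = √2*√c)
115*(P(-6, 7) + U(1)) = 115*((19/4 - 6)/(-12 + 7) + √2*√1) = 115*(-5/4/(-5) + √2*1) = 115*(-⅕*(-5/4) + √2) = 115*(¼ + √2) = 115/4 + 115*√2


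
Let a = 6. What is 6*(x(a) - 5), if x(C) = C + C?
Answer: 42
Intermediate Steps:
x(C) = 2*C
6*(x(a) - 5) = 6*(2*6 - 5) = 6*(12 - 5) = 6*7 = 42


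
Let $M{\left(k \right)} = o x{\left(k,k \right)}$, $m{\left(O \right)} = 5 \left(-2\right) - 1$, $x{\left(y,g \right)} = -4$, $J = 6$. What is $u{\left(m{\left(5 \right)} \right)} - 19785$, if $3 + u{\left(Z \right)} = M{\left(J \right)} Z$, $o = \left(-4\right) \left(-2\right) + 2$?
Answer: $-19348$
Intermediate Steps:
$m{\left(O \right)} = -11$ ($m{\left(O \right)} = -10 - 1 = -11$)
$o = 10$ ($o = 8 + 2 = 10$)
$M{\left(k \right)} = -40$ ($M{\left(k \right)} = 10 \left(-4\right) = -40$)
$u{\left(Z \right)} = -3 - 40 Z$
$u{\left(m{\left(5 \right)} \right)} - 19785 = \left(-3 - -440\right) - 19785 = \left(-3 + 440\right) - 19785 = 437 - 19785 = -19348$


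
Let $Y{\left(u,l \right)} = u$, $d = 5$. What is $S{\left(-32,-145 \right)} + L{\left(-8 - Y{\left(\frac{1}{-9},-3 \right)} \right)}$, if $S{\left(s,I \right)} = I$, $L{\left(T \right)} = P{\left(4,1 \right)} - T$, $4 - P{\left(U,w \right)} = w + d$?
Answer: $- \frac{1252}{9} \approx -139.11$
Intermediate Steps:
$P{\left(U,w \right)} = -1 - w$ ($P{\left(U,w \right)} = 4 - \left(w + 5\right) = 4 - \left(5 + w\right) = -1 - w$)
$L{\left(T \right)} = -2 - T$ ($L{\left(T \right)} = \left(-1 - 1\right) - T = -2 - T$)
$S{\left(-32,-145 \right)} + L{\left(-8 - Y{\left(\frac{1}{-9},-3 \right)} \right)} = -145 - \left(-6 + \frac{1}{9}\right) = -145 - - \frac{53}{9} = -145 + \left(-2 + \frac{71}{9}\right) = -145 + \frac{53}{9} = - \frac{1252}{9}$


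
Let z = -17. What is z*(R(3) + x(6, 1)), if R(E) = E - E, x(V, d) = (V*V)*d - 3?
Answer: -561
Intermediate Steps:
x(V, d) = -3 + d*V² (x(V, d) = V²*d - 3 = d*V² - 3 = -3 + d*V²)
R(E) = 0
z*(R(3) + x(6, 1)) = -17*(0 + (-3 + 1*6²)) = -17*(0 + (-3 + 1*36)) = -17*(0 + (-3 + 36)) = -17*(0 + 33) = -17*33 = -561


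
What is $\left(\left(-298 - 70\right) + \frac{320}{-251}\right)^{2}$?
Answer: $\frac{8591065344}{63001} \approx 1.3636 \cdot 10^{5}$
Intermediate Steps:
$\left(\left(-298 - 70\right) + \frac{320}{-251}\right)^{2} = \left(-368 + 320 \left(- \frac{1}{251}\right)\right)^{2} = \left(-368 - \frac{320}{251}\right)^{2} = \left(- \frac{92688}{251}\right)^{2} = \frac{8591065344}{63001}$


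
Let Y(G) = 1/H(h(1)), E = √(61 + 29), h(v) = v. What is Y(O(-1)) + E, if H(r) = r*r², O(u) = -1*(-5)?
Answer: 1 + 3*√10 ≈ 10.487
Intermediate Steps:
O(u) = 5
H(r) = r³
E = 3*√10 (E = √90 = 3*√10 ≈ 9.4868)
Y(G) = 1 (Y(G) = 1/(1³) = 1/1 = 1)
Y(O(-1)) + E = 1 + 3*√10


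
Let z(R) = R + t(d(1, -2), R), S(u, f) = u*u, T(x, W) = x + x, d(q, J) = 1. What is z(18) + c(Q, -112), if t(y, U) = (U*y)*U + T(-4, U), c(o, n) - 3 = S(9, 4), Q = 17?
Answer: 418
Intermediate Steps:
T(x, W) = 2*x
S(u, f) = u**2
c(o, n) = 84 (c(o, n) = 3 + 9**2 = 3 + 81 = 84)
t(y, U) = -8 + y*U**2 (t(y, U) = (U*y)*U + 2*(-4) = y*U**2 - 8 = -8 + y*U**2)
z(R) = -8 + R + R**2 (z(R) = R + (-8 + 1*R**2) = R + (-8 + R**2) = -8 + R + R**2)
z(18) + c(Q, -112) = (-8 + 18 + 18**2) + 84 = (-8 + 18 + 324) + 84 = 334 + 84 = 418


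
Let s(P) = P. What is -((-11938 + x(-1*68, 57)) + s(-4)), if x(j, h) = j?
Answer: 12010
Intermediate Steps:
-((-11938 + x(-1*68, 57)) + s(-4)) = -((-11938 - 1*68) - 4) = -((-11938 - 68) - 4) = -(-12006 - 4) = -1*(-12010) = 12010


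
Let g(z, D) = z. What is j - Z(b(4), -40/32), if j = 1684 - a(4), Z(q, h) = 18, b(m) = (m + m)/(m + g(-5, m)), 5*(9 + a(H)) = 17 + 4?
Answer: 8354/5 ≈ 1670.8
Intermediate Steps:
a(H) = -24/5 (a(H) = -9 + (17 + 4)/5 = -9 + (1/5)*21 = -9 + 21/5 = -24/5)
b(m) = 2*m/(-5 + m) (b(m) = (m + m)/(m - 5) = (2*m)/(-5 + m) = 2*m/(-5 + m))
j = 8444/5 (j = 1684 - 1*(-24/5) = 1684 + 24/5 = 8444/5 ≈ 1688.8)
j - Z(b(4), -40/32) = 8444/5 - 1*18 = 8444/5 - 18 = 8354/5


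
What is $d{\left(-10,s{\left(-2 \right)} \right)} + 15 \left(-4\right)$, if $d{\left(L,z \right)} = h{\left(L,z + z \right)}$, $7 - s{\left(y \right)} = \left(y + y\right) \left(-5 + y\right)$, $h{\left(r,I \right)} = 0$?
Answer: $-60$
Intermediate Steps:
$s{\left(y \right)} = 7 - 2 y \left(-5 + y\right)$ ($s{\left(y \right)} = 7 - \left(y + y\right) \left(-5 + y\right) = 7 - 2 y \left(-5 + y\right)$)
$d{\left(L,z \right)} = 0$
$d{\left(-10,s{\left(-2 \right)} \right)} + 15 \left(-4\right) = 0 + 15 \left(-4\right) = 0 - 60 = -60$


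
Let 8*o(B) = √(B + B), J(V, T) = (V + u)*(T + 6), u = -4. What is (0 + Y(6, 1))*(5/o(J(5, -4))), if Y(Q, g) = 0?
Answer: 0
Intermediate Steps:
J(V, T) = (-4 + V)*(6 + T) (J(V, T) = (V - 4)*(T + 6) = (-4 + V)*(6 + T))
o(B) = √2*√B/8 (o(B) = √(B + B)/8 = √(2*B)/8 = (√2*√B)/8 = √2*√B/8)
(0 + Y(6, 1))*(5/o(J(5, -4))) = (0 + 0)*(5/((√2*√(-24 - 4*(-4) + 6*5 - 4*5)/8))) = 0*(5/((√2*√(-24 + 16 + 30 - 20)/8))) = 0*(5/((√2*√2/8))) = 0*(5/(¼)) = 0*(5*4) = 0*20 = 0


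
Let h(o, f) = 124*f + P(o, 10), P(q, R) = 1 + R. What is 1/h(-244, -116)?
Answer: -1/14373 ≈ -6.9575e-5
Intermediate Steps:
h(o, f) = 11 + 124*f (h(o, f) = 124*f + (1 + 10) = 124*f + 11 = 11 + 124*f)
1/h(-244, -116) = 1/(11 + 124*(-116)) = 1/(11 - 14384) = 1/(-14373) = -1/14373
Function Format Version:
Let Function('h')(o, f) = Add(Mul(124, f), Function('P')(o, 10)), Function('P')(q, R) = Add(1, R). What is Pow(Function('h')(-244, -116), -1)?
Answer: Rational(-1, 14373) ≈ -6.9575e-5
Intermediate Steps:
Function('h')(o, f) = Add(11, Mul(124, f)) (Function('h')(o, f) = Add(Mul(124, f), Add(1, 10)) = Add(Mul(124, f), 11) = Add(11, Mul(124, f)))
Pow(Function('h')(-244, -116), -1) = Pow(Add(11, Mul(124, -116)), -1) = Pow(Add(11, -14384), -1) = Pow(-14373, -1) = Rational(-1, 14373)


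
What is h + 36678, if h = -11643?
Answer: 25035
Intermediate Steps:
h + 36678 = -11643 + 36678 = 25035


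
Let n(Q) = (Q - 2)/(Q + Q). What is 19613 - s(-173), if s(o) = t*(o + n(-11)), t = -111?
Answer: 10463/22 ≈ 475.59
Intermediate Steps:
n(Q) = (-2 + Q)/(2*Q) (n(Q) = (-2 + Q)/((2*Q)) = (-2 + Q)*(1/(2*Q)) = (-2 + Q)/(2*Q))
s(o) = -1443/22 - 111*o (s(o) = -111*(o + (½)*(-2 - 11)/(-11)) = -111*(o + (½)*(-1/11)*(-13)) = -111*(o + 13/22) = -111*(13/22 + o) = -1443/22 - 111*o)
19613 - s(-173) = 19613 - (-1443/22 - 111*(-173)) = 19613 - (-1443/22 + 19203) = 19613 - 1*421023/22 = 19613 - 421023/22 = 10463/22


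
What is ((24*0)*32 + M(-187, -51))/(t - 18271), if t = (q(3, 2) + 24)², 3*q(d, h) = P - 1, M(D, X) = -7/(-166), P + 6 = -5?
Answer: -1/423798 ≈ -2.3596e-6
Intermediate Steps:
P = -11 (P = -6 - 5 = -11)
M(D, X) = 7/166 (M(D, X) = -7*(-1/166) = 7/166)
q(d, h) = -4 (q(d, h) = (-11 - 1)/3 = (⅓)*(-12) = -4)
t = 400 (t = (-4 + 24)² = 20² = 400)
((24*0)*32 + M(-187, -51))/(t - 18271) = ((24*0)*32 + 7/166)/(400 - 18271) = (0*32 + 7/166)/(-17871) = (0 + 7/166)*(-1/17871) = (7/166)*(-1/17871) = -1/423798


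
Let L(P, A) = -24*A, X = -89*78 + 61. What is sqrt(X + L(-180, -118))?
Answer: I*sqrt(4049) ≈ 63.632*I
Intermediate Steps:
X = -6881 (X = -6942 + 61 = -6881)
sqrt(X + L(-180, -118)) = sqrt(-6881 - 24*(-118)) = sqrt(-6881 + 2832) = sqrt(-4049) = I*sqrt(4049)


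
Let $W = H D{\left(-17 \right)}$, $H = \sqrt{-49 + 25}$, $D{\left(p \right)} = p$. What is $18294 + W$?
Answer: $18294 - 34 i \sqrt{6} \approx 18294.0 - 83.283 i$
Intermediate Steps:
$H = 2 i \sqrt{6}$ ($H = \sqrt{-24} = 2 i \sqrt{6} \approx 4.899 i$)
$W = - 34 i \sqrt{6}$ ($W = 2 i \sqrt{6} \left(-17\right) = - 34 i \sqrt{6} \approx - 83.283 i$)
$18294 + W = 18294 - 34 i \sqrt{6}$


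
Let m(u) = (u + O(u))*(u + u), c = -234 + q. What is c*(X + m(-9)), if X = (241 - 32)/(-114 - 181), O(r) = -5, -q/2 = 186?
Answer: -44923386/295 ≈ -1.5228e+5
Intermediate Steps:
q = -372 (q = -2*186 = -372)
c = -606 (c = -234 - 372 = -606)
m(u) = 2*u*(-5 + u) (m(u) = (u - 5)*(u + u) = (-5 + u)*(2*u) = 2*u*(-5 + u))
X = -209/295 (X = 209/(-295) = 209*(-1/295) = -209/295 ≈ -0.70847)
c*(X + m(-9)) = -606*(-209/295 + 2*(-9)*(-5 - 9)) = -606*(-209/295 + 2*(-9)*(-14)) = -606*(-209/295 + 252) = -606*74131/295 = -44923386/295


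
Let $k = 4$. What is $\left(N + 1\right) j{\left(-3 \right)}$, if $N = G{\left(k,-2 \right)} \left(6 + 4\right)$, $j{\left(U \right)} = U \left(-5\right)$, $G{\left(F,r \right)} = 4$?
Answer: $615$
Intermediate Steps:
$j{\left(U \right)} = - 5 U$
$N = 40$ ($N = 4 \left(6 + 4\right) = 4 \cdot 10 = 40$)
$\left(N + 1\right) j{\left(-3 \right)} = \left(40 + 1\right) \left(\left(-5\right) \left(-3\right)\right) = 41 \cdot 15 = 615$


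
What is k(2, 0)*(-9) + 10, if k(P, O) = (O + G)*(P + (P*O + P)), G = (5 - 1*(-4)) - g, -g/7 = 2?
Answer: -818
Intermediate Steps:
g = -14 (g = -7*2 = -14)
G = 23 (G = (5 - 1*(-4)) - 1*(-14) = (5 + 4) + 14 = 9 + 14 = 23)
k(P, O) = (23 + O)*(2*P + O*P) (k(P, O) = (O + 23)*(P + (P*O + P)) = (23 + O)*(P + (O*P + P)) = (23 + O)*(P + (P + O*P)) = (23 + O)*(2*P + O*P))
k(2, 0)*(-9) + 10 = (2*(46 + 0² + 25*0))*(-9) + 10 = (2*(46 + 0 + 0))*(-9) + 10 = (2*46)*(-9) + 10 = 92*(-9) + 10 = -828 + 10 = -818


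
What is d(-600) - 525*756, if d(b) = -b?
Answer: -396300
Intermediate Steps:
d(-600) - 525*756 = -1*(-600) - 525*756 = 600 - 1*396900 = 600 - 396900 = -396300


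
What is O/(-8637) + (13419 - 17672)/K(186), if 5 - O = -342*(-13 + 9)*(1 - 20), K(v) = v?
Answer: -13856201/535494 ≈ -25.876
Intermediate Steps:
O = 25997 (O = 5 - (-342)*(-13 + 9)*(1 - 20) = 5 - (-342)*(-4*(-19)) = 5 - (-342)*76 = 5 - 1*(-25992) = 5 + 25992 = 25997)
O/(-8637) + (13419 - 17672)/K(186) = 25997/(-8637) + (13419 - 17672)/186 = 25997*(-1/8637) - 4253*1/186 = -25997/8637 - 4253/186 = -13856201/535494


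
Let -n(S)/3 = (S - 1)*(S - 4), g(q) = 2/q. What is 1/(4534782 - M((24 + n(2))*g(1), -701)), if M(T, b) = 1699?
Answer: 1/4533083 ≈ 2.2060e-7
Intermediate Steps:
n(S) = -3*(-1 + S)*(-4 + S) (n(S) = -3*(S - 1)*(S - 4) = -3*(-1 + S)*(-4 + S))
1/(4534782 - M((24 + n(2))*g(1), -701)) = 1/(4534782 - 1*1699) = 1/(4534782 - 1699) = 1/4533083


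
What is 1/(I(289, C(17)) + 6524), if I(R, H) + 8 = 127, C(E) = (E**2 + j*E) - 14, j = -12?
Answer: 1/6643 ≈ 0.00015053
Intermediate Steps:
C(E) = -14 + E**2 - 12*E (C(E) = (E**2 - 12*E) - 14 = -14 + E**2 - 12*E)
I(R, H) = 119 (I(R, H) = -8 + 127 = 119)
1/(I(289, C(17)) + 6524) = 1/(119 + 6524) = 1/6643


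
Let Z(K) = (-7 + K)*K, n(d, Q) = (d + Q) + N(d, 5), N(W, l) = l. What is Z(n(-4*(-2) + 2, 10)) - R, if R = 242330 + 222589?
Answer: -464469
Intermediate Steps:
n(d, Q) = 5 + Q + d (n(d, Q) = (d + Q) + 5 = (Q + d) + 5 = 5 + Q + d)
R = 464919
Z(K) = K*(-7 + K)
Z(n(-4*(-2) + 2, 10)) - R = (5 + 10 + (-4*(-2) + 2))*(-7 + (5 + 10 + (-4*(-2) + 2))) - 1*464919 = (5 + 10 + (8 + 2))*(-7 + (5 + 10 + (8 + 2))) - 464919 = (5 + 10 + 10)*(-7 + (5 + 10 + 10)) - 464919 = 25*(-7 + 25) - 464919 = 25*18 - 464919 = 450 - 464919 = -464469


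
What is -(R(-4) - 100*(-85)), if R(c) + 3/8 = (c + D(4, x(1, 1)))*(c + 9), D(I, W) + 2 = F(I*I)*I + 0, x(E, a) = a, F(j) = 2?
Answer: -68077/8 ≈ -8509.6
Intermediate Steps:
D(I, W) = -2 + 2*I (D(I, W) = -2 + (2*I + 0) = -2 + 2*I)
R(c) = -3/8 + (6 + c)*(9 + c) (R(c) = -3/8 + (c + (-2 + 2*4))*(c + 9) = -3/8 + (c + (-2 + 8))*(9 + c) = -3/8 + (c + 6)*(9 + c) = -3/8 + (6 + c)*(9 + c))
-(R(-4) - 100*(-85)) = -((429/8 + (-4)² + 15*(-4)) - 100*(-85)) = -((429/8 + 16 - 60) + 8500) = -(77/8 + 8500) = -1*68077/8 = -68077/8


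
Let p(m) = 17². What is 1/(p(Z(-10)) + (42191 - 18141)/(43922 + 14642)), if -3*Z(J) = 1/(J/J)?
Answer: 29282/8474523 ≈ 0.0034553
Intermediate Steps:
Z(J) = -⅓ (Z(J) = -1/(3*(J/J)) = -⅓/1 = -⅓*1 = -⅓)
p(m) = 289
1/(p(Z(-10)) + (42191 - 18141)/(43922 + 14642)) = 1/(289 + (42191 - 18141)/(43922 + 14642)) = 1/(289 + 24050/58564) = 1/(289 + 24050*(1/58564)) = 1/(289 + 12025/29282) = 1/(8474523/29282) = 29282/8474523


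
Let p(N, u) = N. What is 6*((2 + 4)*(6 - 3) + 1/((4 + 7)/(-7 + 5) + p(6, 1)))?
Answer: 120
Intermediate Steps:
6*((2 + 4)*(6 - 3) + 1/((4 + 7)/(-7 + 5) + p(6, 1))) = 6*((2 + 4)*(6 - 3) + 1/((4 + 7)/(-7 + 5) + 6)) = 6*(6*3 + 1/(11/(-2) + 6)) = 6*(18 + 1/(11*(-½) + 6)) = 6*(18 + 1/(-11/2 + 6)) = 6*(18 + 1/(½)) = 6*(18 + 2) = 6*20 = 120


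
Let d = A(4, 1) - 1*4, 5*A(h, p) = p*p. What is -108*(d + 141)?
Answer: -74088/5 ≈ -14818.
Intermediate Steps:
A(h, p) = p**2/5 (A(h, p) = (p*p)/5 = p**2/5)
d = -19/5 (d = (1/5)*1**2 - 1*4 = (1/5)*1 - 4 = 1/5 - 4 = -19/5 ≈ -3.8000)
-108*(d + 141) = -108*(-19/5 + 141) = -108*686/5 = -74088/5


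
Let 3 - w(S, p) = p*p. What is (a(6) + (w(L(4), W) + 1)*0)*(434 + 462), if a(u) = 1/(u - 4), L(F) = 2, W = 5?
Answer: 448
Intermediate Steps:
w(S, p) = 3 - p² (w(S, p) = 3 - p*p = 3 - p²)
a(u) = 1/(-4 + u)
(a(6) + (w(L(4), W) + 1)*0)*(434 + 462) = (1/(-4 + 6) + ((3 - 1*5²) + 1)*0)*(434 + 462) = (1/2 + ((3 - 1*25) + 1)*0)*896 = (½ + ((3 - 25) + 1)*0)*896 = (½ + (-22 + 1)*0)*896 = (½ - 21*0)*896 = (½ + 0)*896 = (½)*896 = 448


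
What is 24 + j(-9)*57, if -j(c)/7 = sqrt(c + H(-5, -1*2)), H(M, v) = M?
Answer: 24 - 399*I*sqrt(14) ≈ 24.0 - 1492.9*I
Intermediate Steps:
j(c) = -7*sqrt(-5 + c) (j(c) = -7*sqrt(c - 5) = -7*sqrt(-5 + c))
24 + j(-9)*57 = 24 - 7*sqrt(-5 - 9)*57 = 24 - 7*I*sqrt(14)*57 = 24 - 399*I*sqrt(14)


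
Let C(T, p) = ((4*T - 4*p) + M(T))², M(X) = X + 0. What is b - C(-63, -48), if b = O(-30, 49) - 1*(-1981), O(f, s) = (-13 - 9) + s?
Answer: -13121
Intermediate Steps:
M(X) = X
C(T, p) = (-4*p + 5*T)² (C(T, p) = ((4*T - 4*p) + T)² = ((-4*p + 4*T) + T)² = (-4*p + 5*T)²)
O(f, s) = -22 + s
b = 2008 (b = (-22 + 49) - 1*(-1981) = 27 + 1981 = 2008)
b - C(-63, -48) = 2008 - (-4*(-48) + 5*(-63))² = 2008 - (192 - 315)² = 2008 - 1*(-123)² = 2008 - 1*15129 = 2008 - 15129 = -13121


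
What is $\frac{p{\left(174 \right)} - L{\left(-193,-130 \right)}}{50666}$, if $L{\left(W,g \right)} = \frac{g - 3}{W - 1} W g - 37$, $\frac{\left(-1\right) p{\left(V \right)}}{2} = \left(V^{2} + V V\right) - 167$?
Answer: $- \frac{608163}{223391} \approx -2.7224$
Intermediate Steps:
$p{\left(V \right)} = 334 - 4 V^{2}$ ($p{\left(V \right)} = - 2 \left(\left(V^{2} + V V\right) - 167\right) = - 2 \left(\left(V^{2} + V^{2}\right) - 167\right) = - 2 \left(2 V^{2} - 167\right) = - 2 \left(-167 + 2 V^{2}\right) = 334 - 4 V^{2}$)
$L{\left(W,g \right)} = -37 + \frac{W g \left(-3 + g\right)}{-1 + W}$ ($L{\left(W,g \right)} = \frac{-3 + g}{-1 + W} W g - 37 = \frac{W \left(-3 + g\right)}{-1 + W} g - 37 = \frac{W g \left(-3 + g\right)}{-1 + W} - 37 = -37 + \frac{W g \left(-3 + g\right)}{-1 + W}$)
$\frac{p{\left(174 \right)} - L{\left(-193,-130 \right)}}{50666} = \frac{\left(334 - 4 \cdot 174^{2}\right) - \frac{37 - -7141 - 193 \left(-130\right)^{2} - \left(-579\right) \left(-130\right)}{-1 - 193}}{50666} = \left(\left(334 - 121104\right) - \frac{37 + 7141 - 3261700 - 75270}{-194}\right) \frac{1}{50666} = \left(\left(334 - 121104\right) - - \frac{37 + 7141 - 3261700 - 75270}{194}\right) \frac{1}{50666} = \left(-120770 - \left(- \frac{1}{194}\right) \left(-3329792\right)\right) \frac{1}{50666} = \left(-120770 - \frac{1664896}{97}\right) \frac{1}{50666} = \left(- \frac{13379586}{97}\right) \frac{1}{50666} = - \frac{608163}{223391}$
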